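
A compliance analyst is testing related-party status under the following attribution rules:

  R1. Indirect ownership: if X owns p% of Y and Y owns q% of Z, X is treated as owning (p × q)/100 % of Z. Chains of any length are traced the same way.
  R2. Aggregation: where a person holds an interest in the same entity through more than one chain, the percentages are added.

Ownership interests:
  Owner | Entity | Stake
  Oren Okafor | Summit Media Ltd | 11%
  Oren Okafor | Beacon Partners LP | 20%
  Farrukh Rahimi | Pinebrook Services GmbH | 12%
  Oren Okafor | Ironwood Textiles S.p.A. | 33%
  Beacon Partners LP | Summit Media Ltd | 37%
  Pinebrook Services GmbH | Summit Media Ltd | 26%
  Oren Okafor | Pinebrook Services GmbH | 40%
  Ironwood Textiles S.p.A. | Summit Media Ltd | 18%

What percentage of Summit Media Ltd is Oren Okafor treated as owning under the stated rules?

34.74%

Chain via Ironwood Textiles S.p.A. (R1): 33% × 18% = 5.94% of Summit Media Ltd.
Chain via Pinebrook Services GmbH (R1): 40% × 26% = 10.4% of Summit Media Ltd.
Chain via Beacon Partners LP (R1): 20% × 37% = 7.4% of Summit Media Ltd.
Direct interest in Summit Media Ltd: 11%.
Aggregating (R2): 5.94% + 10.4% + 7.4% + 11% = 34.74%.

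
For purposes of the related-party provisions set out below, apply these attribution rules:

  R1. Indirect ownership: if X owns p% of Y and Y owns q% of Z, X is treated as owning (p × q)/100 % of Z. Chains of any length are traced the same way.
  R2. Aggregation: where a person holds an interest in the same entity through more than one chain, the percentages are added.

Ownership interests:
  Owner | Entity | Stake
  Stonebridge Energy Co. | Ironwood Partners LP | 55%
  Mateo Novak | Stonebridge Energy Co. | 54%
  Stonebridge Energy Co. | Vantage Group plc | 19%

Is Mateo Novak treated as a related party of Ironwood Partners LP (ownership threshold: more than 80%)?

Chain via Stonebridge Energy Co. (R1): 54% × 55% = 29.7% of Ironwood Partners LP.
29.7% does not exceed the 80% threshold, so Mateo is not a related party to Ironwood Partners LP.

No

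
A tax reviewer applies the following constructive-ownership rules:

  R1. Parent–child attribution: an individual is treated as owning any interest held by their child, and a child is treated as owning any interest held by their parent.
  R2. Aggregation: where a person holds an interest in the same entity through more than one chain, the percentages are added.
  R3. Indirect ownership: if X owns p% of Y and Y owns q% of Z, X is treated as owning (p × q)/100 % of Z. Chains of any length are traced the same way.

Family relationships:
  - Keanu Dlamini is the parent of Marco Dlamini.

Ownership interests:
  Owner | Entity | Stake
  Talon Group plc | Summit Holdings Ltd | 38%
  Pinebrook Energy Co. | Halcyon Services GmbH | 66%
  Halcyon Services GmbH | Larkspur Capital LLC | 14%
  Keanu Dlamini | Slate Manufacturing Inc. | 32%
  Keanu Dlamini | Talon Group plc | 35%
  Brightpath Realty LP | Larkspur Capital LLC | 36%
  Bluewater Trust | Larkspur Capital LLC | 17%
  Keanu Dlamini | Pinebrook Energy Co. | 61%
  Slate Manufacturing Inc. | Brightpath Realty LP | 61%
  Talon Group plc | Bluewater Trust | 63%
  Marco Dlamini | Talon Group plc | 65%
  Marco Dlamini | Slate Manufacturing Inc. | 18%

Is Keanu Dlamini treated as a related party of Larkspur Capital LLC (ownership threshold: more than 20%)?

Yes

By parent–child attribution (R1), Keanu Dlamini is treated as also owning Marco Dlamini's interest in Talon Group plc, giving 35% + 65% = 100%.
By parent–child attribution (R1), Keanu Dlamini is treated as also owning Marco Dlamini's interest in Slate Manufacturing Inc, giving 32% + 18% = 50%.
Chain via Talon Group plc → Bluewater Trust (R3): 100% × 63% × 17% = 10.71% of Larkspur Capital LLC.
Chain via Pinebrook Energy Co. → Halcyon Services GmbH (R3): 61% × 66% × 14% = 5.6364% of Larkspur Capital LLC.
Chain via Slate Manufacturing Inc. → Brightpath Realty LP (R3): 50% × 61% × 36% = 10.98% of Larkspur Capital LLC.
Aggregating (R2): 10.71% + 5.6364% + 10.98% = 27.3264%.
27.3264% exceeds the 20% threshold, so Keanu is a related party to Larkspur Capital LLC.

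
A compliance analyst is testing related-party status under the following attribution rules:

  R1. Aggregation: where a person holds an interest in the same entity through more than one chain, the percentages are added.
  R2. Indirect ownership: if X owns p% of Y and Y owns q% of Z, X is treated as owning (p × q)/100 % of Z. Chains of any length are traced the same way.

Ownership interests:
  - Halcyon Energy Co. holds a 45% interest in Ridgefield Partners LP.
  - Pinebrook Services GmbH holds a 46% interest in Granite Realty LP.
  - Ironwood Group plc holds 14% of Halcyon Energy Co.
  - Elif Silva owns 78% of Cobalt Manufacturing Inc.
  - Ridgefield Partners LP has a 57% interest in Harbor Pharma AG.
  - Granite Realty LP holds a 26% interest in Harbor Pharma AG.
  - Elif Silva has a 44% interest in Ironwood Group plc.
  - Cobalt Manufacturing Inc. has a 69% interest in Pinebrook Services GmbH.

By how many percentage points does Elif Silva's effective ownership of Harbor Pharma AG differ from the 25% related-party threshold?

Chain via Cobalt Manufacturing Inc. → Pinebrook Services GmbH → Granite Realty LP (R2): 78% × 69% × 46% × 26% = 6.436872% of Harbor Pharma AG.
Chain via Ironwood Group plc → Halcyon Energy Co. → Ridgefield Partners LP (R2): 44% × 14% × 45% × 57% = 1.58004% of Harbor Pharma AG.
Aggregating (R1): 6.436872% + 1.58004% = 8.016912%.
8.016912% falls short of the 25% threshold by 16.983088 percentage points.

16.983088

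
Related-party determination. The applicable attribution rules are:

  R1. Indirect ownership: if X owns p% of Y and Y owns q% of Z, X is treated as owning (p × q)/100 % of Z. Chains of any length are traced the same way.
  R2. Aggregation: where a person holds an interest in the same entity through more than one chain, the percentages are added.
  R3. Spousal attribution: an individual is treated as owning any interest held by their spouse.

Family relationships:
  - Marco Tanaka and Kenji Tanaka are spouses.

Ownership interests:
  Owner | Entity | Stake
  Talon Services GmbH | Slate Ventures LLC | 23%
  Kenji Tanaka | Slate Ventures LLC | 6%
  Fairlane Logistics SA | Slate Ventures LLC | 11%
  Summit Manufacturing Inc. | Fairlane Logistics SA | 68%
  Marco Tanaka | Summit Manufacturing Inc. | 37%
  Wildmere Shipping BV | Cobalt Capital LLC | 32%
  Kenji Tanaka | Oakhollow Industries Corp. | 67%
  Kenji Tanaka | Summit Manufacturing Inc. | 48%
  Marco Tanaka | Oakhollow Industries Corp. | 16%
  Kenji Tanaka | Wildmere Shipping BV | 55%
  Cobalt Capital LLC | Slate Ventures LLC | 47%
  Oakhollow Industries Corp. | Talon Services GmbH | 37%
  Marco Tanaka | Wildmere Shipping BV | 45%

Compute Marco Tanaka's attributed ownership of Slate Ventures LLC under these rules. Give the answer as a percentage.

34.4613%

By spousal attribution (R3), Marco Tanaka is treated as also owning Kenji Tanaka's interest in Wildmere Shipping BV, giving 45% + 55% = 100%.
By spousal attribution (R3), Marco Tanaka is treated as also owning Kenji Tanaka's interest in Oakhollow Industries Corp, giving 16% + 67% = 83%.
By spousal attribution (R3), Marco Tanaka is treated as also owning Kenji Tanaka's interest in Summit Manufacturing Inc, giving 37% + 48% = 85%.
By spousal attribution (R3), Marco Tanaka is treated as owning Kenji Tanaka's 6% interest in Slate Ventures LLC.
Chain via Wildmere Shipping BV → Cobalt Capital LLC (R1): 100% × 32% × 47% = 15.04% of Slate Ventures LLC.
Chain via Oakhollow Industries Corp. → Talon Services GmbH (R1): 83% × 37% × 23% = 7.0633% of Slate Ventures LLC.
Chain via Summit Manufacturing Inc. → Fairlane Logistics SA (R1): 85% × 68% × 11% = 6.358% of Slate Ventures LLC.
Direct interest in Slate Ventures LLC: 6%.
Aggregating (R2): 15.04% + 7.0633% + 6.358% + 6% = 34.4613%.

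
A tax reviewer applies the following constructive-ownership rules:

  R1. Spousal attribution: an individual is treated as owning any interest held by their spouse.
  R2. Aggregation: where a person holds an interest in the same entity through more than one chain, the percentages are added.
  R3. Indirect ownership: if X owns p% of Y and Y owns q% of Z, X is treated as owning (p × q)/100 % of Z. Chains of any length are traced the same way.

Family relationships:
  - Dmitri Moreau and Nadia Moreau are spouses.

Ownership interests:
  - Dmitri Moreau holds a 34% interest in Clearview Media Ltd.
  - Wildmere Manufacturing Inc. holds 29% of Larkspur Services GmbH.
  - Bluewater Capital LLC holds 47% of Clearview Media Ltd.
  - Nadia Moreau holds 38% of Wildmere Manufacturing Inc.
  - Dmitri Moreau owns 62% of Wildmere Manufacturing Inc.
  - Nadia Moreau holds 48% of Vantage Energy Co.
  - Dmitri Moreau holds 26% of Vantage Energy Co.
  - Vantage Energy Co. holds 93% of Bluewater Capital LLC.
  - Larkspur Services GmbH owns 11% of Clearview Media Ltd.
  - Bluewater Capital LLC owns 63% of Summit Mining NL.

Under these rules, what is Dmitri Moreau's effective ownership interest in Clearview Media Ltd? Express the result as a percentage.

69.5354%

By spousal attribution (R1), Dmitri Moreau is treated as also owning Nadia Moreau's interest in Wildmere Manufacturing Inc, giving 62% + 38% = 100%.
By spousal attribution (R1), Dmitri Moreau is treated as also owning Nadia Moreau's interest in Vantage Energy Co, giving 26% + 48% = 74%.
Chain via Wildmere Manufacturing Inc. → Larkspur Services GmbH (R3): 100% × 29% × 11% = 3.19% of Clearview Media Ltd.
Chain via Vantage Energy Co. → Bluewater Capital LLC (R3): 74% × 93% × 47% = 32.3454% of Clearview Media Ltd.
Direct interest in Clearview Media Ltd: 34%.
Aggregating (R2): 3.19% + 32.3454% + 34% = 69.5354%.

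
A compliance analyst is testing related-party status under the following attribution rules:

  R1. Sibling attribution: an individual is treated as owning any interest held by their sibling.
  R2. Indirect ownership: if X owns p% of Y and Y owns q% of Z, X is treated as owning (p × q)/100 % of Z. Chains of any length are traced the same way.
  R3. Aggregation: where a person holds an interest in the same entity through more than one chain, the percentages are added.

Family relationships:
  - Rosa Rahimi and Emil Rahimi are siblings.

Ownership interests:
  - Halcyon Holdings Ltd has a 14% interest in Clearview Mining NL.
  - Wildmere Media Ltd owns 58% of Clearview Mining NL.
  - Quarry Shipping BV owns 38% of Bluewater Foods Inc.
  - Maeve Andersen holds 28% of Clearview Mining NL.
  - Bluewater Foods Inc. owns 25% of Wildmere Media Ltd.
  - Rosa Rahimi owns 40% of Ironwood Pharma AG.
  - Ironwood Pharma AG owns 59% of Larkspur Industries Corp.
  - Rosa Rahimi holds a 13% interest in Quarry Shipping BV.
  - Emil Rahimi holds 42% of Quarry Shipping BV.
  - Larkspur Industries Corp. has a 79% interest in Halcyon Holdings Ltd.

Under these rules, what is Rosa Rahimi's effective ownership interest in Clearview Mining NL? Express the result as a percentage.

5.64066%

By sibling attribution (R1), Rosa Rahimi is treated as also owning Emil Rahimi's interest in Quarry Shipping BV, giving 13% + 42% = 55%.
Chain via Ironwood Pharma AG → Larkspur Industries Corp. → Halcyon Holdings Ltd (R2): 40% × 59% × 79% × 14% = 2.61016% of Clearview Mining NL.
Chain via Quarry Shipping BV → Bluewater Foods Inc. → Wildmere Media Ltd (R2): 55% × 38% × 25% × 58% = 3.0305% of Clearview Mining NL.
Aggregating (R3): 2.61016% + 3.0305% = 5.64066%.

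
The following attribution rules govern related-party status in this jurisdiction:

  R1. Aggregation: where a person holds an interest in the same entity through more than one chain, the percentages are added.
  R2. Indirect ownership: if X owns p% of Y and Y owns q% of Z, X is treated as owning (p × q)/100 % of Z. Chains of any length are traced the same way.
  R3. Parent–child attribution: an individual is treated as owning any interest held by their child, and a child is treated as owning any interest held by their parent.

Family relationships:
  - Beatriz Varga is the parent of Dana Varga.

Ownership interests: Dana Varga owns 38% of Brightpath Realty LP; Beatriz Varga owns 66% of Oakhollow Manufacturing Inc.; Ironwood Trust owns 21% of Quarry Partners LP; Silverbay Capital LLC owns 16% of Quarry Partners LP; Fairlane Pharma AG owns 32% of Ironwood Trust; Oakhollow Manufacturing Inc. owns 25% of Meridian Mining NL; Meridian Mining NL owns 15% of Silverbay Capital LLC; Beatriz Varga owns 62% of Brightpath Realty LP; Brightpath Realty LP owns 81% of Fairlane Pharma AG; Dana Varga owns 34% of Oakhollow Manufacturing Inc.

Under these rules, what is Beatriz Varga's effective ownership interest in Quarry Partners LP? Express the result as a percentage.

By parent–child attribution (R3), Beatriz Varga is treated as also owning Dana Varga's interest in Oakhollow Manufacturing Inc, giving 66% + 34% = 100%.
By parent–child attribution (R3), Beatriz Varga is treated as also owning Dana Varga's interest in Brightpath Realty LP, giving 62% + 38% = 100%.
Chain via Oakhollow Manufacturing Inc. → Meridian Mining NL → Silverbay Capital LLC (R2): 100% × 25% × 15% × 16% = 0.6% of Quarry Partners LP.
Chain via Brightpath Realty LP → Fairlane Pharma AG → Ironwood Trust (R2): 100% × 81% × 32% × 21% = 5.4432% of Quarry Partners LP.
Aggregating (R1): 0.6% + 5.4432% = 6.0432%.

6.0432%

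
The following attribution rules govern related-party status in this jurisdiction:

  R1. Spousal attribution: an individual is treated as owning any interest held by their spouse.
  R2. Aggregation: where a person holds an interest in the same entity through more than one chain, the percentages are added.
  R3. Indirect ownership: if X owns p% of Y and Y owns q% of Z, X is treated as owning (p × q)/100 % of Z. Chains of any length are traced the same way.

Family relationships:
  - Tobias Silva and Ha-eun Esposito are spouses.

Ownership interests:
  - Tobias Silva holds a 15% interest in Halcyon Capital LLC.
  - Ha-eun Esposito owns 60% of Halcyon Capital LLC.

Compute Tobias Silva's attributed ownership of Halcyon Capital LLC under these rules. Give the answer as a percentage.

75%

By spousal attribution (R1), Tobias Silva is treated as also owning Ha-eun Esposito's interest in Halcyon Capital LLC, giving 15% + 60% = 75%.
Direct interest in Halcyon Capital LLC: 75%.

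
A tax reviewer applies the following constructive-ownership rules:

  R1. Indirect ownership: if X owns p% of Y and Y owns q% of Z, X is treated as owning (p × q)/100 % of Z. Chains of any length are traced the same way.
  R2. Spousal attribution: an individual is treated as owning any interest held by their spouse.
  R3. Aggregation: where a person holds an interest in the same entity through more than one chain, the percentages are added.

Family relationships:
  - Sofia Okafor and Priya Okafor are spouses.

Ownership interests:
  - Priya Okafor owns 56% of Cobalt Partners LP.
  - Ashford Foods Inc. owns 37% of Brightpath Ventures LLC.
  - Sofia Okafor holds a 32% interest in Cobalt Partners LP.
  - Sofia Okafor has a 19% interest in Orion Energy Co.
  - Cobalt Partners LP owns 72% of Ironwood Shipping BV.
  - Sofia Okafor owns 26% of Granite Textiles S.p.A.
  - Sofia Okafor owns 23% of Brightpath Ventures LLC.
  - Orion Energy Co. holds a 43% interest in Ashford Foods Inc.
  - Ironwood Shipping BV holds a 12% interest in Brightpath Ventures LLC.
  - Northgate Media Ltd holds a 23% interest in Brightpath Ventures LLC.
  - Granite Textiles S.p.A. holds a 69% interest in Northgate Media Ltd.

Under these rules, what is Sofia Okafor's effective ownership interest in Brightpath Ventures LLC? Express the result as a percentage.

37.7523%

By spousal attribution (R2), Sofia Okafor is treated as also owning Priya Okafor's interest in Cobalt Partners LP, giving 32% + 56% = 88%.
Chain via Cobalt Partners LP → Ironwood Shipping BV (R1): 88% × 72% × 12% = 7.6032% of Brightpath Ventures LLC.
Chain via Orion Energy Co. → Ashford Foods Inc. (R1): 19% × 43% × 37% = 3.0229% of Brightpath Ventures LLC.
Chain via Granite Textiles S.p.A. → Northgate Media Ltd (R1): 26% × 69% × 23% = 4.1262% of Brightpath Ventures LLC.
Direct interest in Brightpath Ventures LLC: 23%.
Aggregating (R3): 7.6032% + 3.0229% + 4.1262% + 23% = 37.7523%.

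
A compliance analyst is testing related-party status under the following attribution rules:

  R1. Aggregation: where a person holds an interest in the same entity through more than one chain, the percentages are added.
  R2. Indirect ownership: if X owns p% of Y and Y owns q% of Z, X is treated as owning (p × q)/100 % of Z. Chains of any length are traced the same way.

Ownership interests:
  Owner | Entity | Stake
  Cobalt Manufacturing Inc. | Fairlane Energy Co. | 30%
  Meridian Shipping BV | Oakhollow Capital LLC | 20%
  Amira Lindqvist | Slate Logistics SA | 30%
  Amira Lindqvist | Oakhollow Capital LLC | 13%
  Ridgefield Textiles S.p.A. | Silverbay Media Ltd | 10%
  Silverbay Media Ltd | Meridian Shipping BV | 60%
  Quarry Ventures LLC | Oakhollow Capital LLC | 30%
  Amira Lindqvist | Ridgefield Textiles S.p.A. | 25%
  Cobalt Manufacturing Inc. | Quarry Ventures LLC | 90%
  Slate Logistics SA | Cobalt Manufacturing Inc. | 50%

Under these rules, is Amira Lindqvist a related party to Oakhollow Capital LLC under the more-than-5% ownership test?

Yes

Chain via Slate Logistics SA → Cobalt Manufacturing Inc. → Quarry Ventures LLC (R2): 30% × 50% × 90% × 30% = 4.05% of Oakhollow Capital LLC.
Chain via Ridgefield Textiles S.p.A. → Silverbay Media Ltd → Meridian Shipping BV (R2): 25% × 10% × 60% × 20% = 0.3% of Oakhollow Capital LLC.
Direct interest in Oakhollow Capital LLC: 13%.
Aggregating (R1): 4.05% + 0.3% + 13% = 17.35%.
17.35% exceeds the 5% threshold, so Amira is a related party to Oakhollow Capital LLC.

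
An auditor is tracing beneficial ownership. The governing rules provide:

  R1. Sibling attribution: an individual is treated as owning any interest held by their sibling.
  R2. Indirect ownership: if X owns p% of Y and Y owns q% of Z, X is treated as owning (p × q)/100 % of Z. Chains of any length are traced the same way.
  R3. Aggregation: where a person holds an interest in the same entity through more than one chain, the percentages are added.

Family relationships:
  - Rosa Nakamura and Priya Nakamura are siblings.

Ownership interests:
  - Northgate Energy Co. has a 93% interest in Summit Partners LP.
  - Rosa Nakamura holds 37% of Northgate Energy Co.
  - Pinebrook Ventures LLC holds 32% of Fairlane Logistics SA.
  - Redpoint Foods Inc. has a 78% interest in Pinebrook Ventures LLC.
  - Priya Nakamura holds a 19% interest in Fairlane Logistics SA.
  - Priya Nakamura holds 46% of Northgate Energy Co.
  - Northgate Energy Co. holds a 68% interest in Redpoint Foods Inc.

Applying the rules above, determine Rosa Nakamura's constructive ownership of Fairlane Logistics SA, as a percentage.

33.087424%

By sibling attribution (R1), Rosa Nakamura is treated as also owning Priya Nakamura's interest in Northgate Energy Co, giving 37% + 46% = 83%.
By sibling attribution (R1), Rosa Nakamura is treated as owning Priya Nakamura's 19% interest in Fairlane Logistics SA.
Chain via Northgate Energy Co. → Redpoint Foods Inc. → Pinebrook Ventures LLC (R2): 83% × 68% × 78% × 32% = 14.087424% of Fairlane Logistics SA.
Direct interest in Fairlane Logistics SA: 19%.
Aggregating (R3): 14.087424% + 19% = 33.087424%.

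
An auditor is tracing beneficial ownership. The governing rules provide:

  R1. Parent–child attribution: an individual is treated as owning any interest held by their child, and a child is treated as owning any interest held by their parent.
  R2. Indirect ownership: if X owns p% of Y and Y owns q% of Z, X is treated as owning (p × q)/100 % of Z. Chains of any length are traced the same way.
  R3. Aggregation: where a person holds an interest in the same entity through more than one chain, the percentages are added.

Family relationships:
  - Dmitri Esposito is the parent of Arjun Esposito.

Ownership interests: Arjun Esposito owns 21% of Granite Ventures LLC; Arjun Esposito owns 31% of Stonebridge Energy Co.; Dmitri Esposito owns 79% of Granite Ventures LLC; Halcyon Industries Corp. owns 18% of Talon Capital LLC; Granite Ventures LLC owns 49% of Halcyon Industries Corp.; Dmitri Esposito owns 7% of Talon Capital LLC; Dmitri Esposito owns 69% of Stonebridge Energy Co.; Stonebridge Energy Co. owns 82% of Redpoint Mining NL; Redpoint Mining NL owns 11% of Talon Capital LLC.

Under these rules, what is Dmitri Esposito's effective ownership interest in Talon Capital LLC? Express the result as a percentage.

By parent–child attribution (R1), Dmitri Esposito is treated as also owning Arjun Esposito's interest in Stonebridge Energy Co, giving 69% + 31% = 100%.
By parent–child attribution (R1), Dmitri Esposito is treated as also owning Arjun Esposito's interest in Granite Ventures LLC, giving 79% + 21% = 100%.
Chain via Stonebridge Energy Co. → Redpoint Mining NL (R2): 100% × 82% × 11% = 9.02% of Talon Capital LLC.
Chain via Granite Ventures LLC → Halcyon Industries Corp. (R2): 100% × 49% × 18% = 8.82% of Talon Capital LLC.
Direct interest in Talon Capital LLC: 7%.
Aggregating (R3): 9.02% + 8.82% + 7% = 24.84%.

24.84%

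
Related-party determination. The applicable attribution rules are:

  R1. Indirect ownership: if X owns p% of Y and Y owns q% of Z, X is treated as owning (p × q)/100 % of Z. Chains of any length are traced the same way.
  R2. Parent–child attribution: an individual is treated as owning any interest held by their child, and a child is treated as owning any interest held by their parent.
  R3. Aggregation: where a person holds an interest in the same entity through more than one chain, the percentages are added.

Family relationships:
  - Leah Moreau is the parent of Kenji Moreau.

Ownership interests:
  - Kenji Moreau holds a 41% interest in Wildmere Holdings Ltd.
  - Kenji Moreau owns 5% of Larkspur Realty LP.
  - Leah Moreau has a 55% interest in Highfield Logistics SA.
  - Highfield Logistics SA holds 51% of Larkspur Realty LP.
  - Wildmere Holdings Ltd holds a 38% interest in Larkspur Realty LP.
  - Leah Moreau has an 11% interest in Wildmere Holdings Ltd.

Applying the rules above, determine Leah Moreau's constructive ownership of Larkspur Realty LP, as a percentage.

By parent–child attribution (R2), Leah Moreau is treated as also owning Kenji Moreau's interest in Wildmere Holdings Ltd, giving 11% + 41% = 52%.
By parent–child attribution (R2), Leah Moreau is treated as owning Kenji Moreau's 5% interest in Larkspur Realty LP.
Chain via Highfield Logistics SA (R1): 55% × 51% = 28.05% of Larkspur Realty LP.
Chain via Wildmere Holdings Ltd (R1): 52% × 38% = 19.76% of Larkspur Realty LP.
Direct interest in Larkspur Realty LP: 5%.
Aggregating (R3): 28.05% + 19.76% + 5% = 52.81%.

52.81%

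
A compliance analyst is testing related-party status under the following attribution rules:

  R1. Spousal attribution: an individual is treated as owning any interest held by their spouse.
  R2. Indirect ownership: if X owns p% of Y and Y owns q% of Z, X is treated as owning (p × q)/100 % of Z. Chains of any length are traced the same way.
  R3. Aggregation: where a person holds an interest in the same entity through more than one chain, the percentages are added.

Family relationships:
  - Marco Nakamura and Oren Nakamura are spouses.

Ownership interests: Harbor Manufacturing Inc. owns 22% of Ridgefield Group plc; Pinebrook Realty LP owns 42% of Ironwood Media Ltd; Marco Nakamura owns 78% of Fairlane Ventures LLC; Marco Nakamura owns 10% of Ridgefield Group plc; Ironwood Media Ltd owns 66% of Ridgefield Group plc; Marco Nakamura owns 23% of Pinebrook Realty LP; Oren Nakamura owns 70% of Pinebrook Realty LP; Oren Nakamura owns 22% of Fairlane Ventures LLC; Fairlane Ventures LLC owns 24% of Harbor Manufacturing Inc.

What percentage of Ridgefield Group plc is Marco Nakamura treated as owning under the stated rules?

41.0596%

By spousal attribution (R1), Marco Nakamura is treated as also owning Oren Nakamura's interest in Fairlane Ventures LLC, giving 78% + 22% = 100%.
By spousal attribution (R1), Marco Nakamura is treated as also owning Oren Nakamura's interest in Pinebrook Realty LP, giving 23% + 70% = 93%.
Chain via Fairlane Ventures LLC → Harbor Manufacturing Inc. (R2): 100% × 24% × 22% = 5.28% of Ridgefield Group plc.
Chain via Pinebrook Realty LP → Ironwood Media Ltd (R2): 93% × 42% × 66% = 25.7796% of Ridgefield Group plc.
Direct interest in Ridgefield Group plc: 10%.
Aggregating (R3): 5.28% + 25.7796% + 10% = 41.0596%.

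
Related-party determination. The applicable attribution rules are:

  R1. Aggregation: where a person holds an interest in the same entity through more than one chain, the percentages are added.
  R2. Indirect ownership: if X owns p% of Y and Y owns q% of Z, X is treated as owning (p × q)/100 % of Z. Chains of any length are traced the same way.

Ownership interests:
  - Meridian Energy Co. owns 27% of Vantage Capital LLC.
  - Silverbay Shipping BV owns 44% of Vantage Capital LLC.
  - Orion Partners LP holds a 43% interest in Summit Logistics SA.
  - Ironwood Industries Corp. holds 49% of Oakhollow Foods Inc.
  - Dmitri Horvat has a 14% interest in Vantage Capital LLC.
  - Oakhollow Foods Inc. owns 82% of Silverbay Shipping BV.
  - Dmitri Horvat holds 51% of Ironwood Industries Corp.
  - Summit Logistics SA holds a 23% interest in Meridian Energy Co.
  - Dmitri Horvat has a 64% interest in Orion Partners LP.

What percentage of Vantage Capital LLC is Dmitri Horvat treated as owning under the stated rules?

24.725384%

Chain via Orion Partners LP → Summit Logistics SA → Meridian Energy Co. (R2): 64% × 43% × 23% × 27% = 1.708992% of Vantage Capital LLC.
Chain via Ironwood Industries Corp. → Oakhollow Foods Inc. → Silverbay Shipping BV (R2): 51% × 49% × 82% × 44% = 9.016392% of Vantage Capital LLC.
Direct interest in Vantage Capital LLC: 14%.
Aggregating (R1): 1.708992% + 9.016392% + 14% = 24.725384%.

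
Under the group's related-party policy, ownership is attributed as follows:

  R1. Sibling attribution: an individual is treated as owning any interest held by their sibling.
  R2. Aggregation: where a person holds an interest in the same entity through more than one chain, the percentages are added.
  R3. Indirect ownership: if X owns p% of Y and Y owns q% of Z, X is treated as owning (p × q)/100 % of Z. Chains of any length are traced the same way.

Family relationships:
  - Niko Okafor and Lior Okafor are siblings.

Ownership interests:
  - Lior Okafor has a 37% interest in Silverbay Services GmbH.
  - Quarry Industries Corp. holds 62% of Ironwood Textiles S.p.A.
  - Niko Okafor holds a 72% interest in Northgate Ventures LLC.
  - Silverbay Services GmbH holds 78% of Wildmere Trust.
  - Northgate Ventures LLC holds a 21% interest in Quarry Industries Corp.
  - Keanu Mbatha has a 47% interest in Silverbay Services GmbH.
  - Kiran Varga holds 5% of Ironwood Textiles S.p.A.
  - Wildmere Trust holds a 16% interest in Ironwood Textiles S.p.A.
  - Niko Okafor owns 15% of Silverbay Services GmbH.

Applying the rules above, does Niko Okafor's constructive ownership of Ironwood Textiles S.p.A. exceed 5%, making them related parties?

By sibling attribution (R1), Niko Okafor is treated as also owning Lior Okafor's interest in Silverbay Services GmbH, giving 15% + 37% = 52%.
Chain via Northgate Ventures LLC → Quarry Industries Corp. (R3): 72% × 21% × 62% = 9.3744% of Ironwood Textiles S.p.A.
Chain via Silverbay Services GmbH → Wildmere Trust (R3): 52% × 78% × 16% = 6.4896% of Ironwood Textiles S.p.A.
Aggregating (R2): 9.3744% + 6.4896% = 15.864%.
15.864% exceeds the 5% threshold, so Niko is a related party to Ironwood Textiles S.p.A.

Yes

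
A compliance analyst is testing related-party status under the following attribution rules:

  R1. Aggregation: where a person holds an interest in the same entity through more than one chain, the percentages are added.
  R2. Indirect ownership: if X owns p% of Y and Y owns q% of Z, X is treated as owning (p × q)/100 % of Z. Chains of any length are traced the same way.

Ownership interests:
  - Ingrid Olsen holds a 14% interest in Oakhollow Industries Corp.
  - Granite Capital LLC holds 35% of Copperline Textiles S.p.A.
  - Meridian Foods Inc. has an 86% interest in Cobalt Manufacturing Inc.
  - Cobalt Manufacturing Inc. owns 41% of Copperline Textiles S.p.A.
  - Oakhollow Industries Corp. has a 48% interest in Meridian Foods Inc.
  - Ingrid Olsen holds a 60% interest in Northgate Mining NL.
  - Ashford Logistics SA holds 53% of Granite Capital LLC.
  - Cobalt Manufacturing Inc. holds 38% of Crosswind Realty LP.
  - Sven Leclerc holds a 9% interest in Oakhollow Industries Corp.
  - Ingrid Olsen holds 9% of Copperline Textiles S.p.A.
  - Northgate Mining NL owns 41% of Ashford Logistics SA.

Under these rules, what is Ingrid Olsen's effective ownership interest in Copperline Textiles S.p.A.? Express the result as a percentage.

Chain via Oakhollow Industries Corp. → Meridian Foods Inc. → Cobalt Manufacturing Inc. (R2): 14% × 48% × 86% × 41% = 2.369472% of Copperline Textiles S.p.A.
Chain via Northgate Mining NL → Ashford Logistics SA → Granite Capital LLC (R2): 60% × 41% × 53% × 35% = 4.5633% of Copperline Textiles S.p.A.
Direct interest in Copperline Textiles S.p.A: 9%.
Aggregating (R1): 2.369472% + 4.5633% + 9% = 15.932772%.

15.932772%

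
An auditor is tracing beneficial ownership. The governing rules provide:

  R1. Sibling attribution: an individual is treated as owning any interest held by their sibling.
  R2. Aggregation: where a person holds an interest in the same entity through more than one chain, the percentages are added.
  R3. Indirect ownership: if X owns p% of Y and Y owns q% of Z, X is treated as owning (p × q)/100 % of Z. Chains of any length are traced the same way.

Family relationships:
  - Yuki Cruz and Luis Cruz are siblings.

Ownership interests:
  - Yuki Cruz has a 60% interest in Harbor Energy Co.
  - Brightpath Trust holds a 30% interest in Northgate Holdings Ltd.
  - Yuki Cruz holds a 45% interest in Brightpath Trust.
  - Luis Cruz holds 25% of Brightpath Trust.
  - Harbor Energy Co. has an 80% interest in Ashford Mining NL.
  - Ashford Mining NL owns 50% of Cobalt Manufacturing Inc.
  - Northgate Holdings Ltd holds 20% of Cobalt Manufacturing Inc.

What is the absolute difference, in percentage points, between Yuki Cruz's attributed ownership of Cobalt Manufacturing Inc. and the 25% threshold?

3.2

By sibling attribution (R1), Yuki Cruz is treated as also owning Luis Cruz's interest in Brightpath Trust, giving 45% + 25% = 70%.
Chain via Brightpath Trust → Northgate Holdings Ltd (R3): 70% × 30% × 20% = 4.2% of Cobalt Manufacturing Inc.
Chain via Harbor Energy Co. → Ashford Mining NL (R3): 60% × 80% × 50% = 24% of Cobalt Manufacturing Inc.
Aggregating (R2): 4.2% + 24% = 28.2%.
28.2% exceeds the 25% threshold by 3.2 percentage points.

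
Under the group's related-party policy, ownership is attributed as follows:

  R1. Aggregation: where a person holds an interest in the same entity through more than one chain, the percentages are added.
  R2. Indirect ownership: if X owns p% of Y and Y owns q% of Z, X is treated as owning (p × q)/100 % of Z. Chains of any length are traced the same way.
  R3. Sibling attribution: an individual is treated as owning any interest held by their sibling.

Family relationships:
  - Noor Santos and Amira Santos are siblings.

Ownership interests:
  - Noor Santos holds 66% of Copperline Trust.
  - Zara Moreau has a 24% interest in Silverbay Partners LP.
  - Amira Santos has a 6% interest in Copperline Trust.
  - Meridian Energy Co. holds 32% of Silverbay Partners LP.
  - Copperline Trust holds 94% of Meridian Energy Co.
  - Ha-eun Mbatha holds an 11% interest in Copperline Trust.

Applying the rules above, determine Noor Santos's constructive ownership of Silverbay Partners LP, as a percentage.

By sibling attribution (R3), Noor Santos is treated as also owning Amira Santos's interest in Copperline Trust, giving 66% + 6% = 72%.
Chain via Copperline Trust → Meridian Energy Co. (R2): 72% × 94% × 32% = 21.6576% of Silverbay Partners LP.

21.6576%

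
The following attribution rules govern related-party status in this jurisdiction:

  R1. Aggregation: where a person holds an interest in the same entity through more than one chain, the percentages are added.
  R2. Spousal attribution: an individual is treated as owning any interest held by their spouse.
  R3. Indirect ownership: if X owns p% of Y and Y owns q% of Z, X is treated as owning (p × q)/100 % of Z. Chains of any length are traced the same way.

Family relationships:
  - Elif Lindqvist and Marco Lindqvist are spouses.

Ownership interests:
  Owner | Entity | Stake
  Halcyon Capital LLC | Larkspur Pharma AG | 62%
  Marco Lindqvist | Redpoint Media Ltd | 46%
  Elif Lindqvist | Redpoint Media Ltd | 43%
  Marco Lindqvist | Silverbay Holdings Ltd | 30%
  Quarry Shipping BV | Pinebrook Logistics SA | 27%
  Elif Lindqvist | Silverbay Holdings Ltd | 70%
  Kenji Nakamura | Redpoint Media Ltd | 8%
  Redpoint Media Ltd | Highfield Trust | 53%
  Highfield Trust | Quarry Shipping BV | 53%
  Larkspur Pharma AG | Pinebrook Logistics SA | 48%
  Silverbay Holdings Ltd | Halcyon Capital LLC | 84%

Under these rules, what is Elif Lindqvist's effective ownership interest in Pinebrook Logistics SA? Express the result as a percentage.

31.748427%

By spousal attribution (R2), Elif Lindqvist is treated as also owning Marco Lindqvist's interest in Redpoint Media Ltd, giving 43% + 46% = 89%.
By spousal attribution (R2), Elif Lindqvist is treated as also owning Marco Lindqvist's interest in Silverbay Holdings Ltd, giving 70% + 30% = 100%.
Chain via Redpoint Media Ltd → Highfield Trust → Quarry Shipping BV (R3): 89% × 53% × 53% × 27% = 6.750027% of Pinebrook Logistics SA.
Chain via Silverbay Holdings Ltd → Halcyon Capital LLC → Larkspur Pharma AG (R3): 100% × 84% × 62% × 48% = 24.9984% of Pinebrook Logistics SA.
Aggregating (R1): 6.750027% + 24.9984% = 31.748427%.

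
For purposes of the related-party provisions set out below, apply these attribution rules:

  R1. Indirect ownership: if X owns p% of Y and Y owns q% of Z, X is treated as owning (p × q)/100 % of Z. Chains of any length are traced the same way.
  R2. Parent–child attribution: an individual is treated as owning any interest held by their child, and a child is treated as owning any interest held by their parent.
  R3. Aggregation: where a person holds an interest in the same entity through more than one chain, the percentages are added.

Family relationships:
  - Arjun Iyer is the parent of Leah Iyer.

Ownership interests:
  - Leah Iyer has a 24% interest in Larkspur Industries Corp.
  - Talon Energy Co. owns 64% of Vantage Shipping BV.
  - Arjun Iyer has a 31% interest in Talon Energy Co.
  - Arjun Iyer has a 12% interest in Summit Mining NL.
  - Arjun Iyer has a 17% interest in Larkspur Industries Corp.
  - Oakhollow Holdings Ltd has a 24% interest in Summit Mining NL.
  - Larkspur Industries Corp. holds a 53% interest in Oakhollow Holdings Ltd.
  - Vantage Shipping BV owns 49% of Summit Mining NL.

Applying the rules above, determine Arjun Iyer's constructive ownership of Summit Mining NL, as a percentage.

By parent–child attribution (R2), Arjun Iyer is treated as also owning Leah Iyer's interest in Larkspur Industries Corp, giving 17% + 24% = 41%.
Chain via Larkspur Industries Corp. → Oakhollow Holdings Ltd (R1): 41% × 53% × 24% = 5.2152% of Summit Mining NL.
Chain via Talon Energy Co. → Vantage Shipping BV (R1): 31% × 64% × 49% = 9.7216% of Summit Mining NL.
Direct interest in Summit Mining NL: 12%.
Aggregating (R3): 5.2152% + 9.7216% + 12% = 26.9368%.

26.9368%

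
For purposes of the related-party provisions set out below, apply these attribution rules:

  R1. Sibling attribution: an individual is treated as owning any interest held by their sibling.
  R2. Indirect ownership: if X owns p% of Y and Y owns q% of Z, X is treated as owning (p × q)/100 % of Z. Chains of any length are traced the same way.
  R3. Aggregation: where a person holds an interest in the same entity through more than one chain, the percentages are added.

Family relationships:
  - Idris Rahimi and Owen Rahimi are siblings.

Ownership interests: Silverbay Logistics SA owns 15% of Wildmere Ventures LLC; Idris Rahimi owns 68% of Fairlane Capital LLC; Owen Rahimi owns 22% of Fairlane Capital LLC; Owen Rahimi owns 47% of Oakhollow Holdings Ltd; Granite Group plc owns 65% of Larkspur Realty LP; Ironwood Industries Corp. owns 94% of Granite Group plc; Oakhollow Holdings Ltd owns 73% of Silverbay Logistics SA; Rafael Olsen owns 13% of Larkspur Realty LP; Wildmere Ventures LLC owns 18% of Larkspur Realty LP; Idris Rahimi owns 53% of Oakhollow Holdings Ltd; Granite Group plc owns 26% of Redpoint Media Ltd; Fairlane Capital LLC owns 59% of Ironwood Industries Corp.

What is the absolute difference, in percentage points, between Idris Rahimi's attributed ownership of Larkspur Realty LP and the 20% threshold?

14.4151

By sibling attribution (R1), Idris Rahimi is treated as also owning Owen Rahimi's interest in Oakhollow Holdings Ltd, giving 53% + 47% = 100%.
By sibling attribution (R1), Idris Rahimi is treated as also owning Owen Rahimi's interest in Fairlane Capital LLC, giving 68% + 22% = 90%.
Chain via Oakhollow Holdings Ltd → Silverbay Logistics SA → Wildmere Ventures LLC (R2): 100% × 73% × 15% × 18% = 1.971% of Larkspur Realty LP.
Chain via Fairlane Capital LLC → Ironwood Industries Corp. → Granite Group plc (R2): 90% × 59% × 94% × 65% = 32.4441% of Larkspur Realty LP.
Aggregating (R3): 1.971% + 32.4441% = 34.4151%.
34.4151% exceeds the 20% threshold by 14.4151 percentage points.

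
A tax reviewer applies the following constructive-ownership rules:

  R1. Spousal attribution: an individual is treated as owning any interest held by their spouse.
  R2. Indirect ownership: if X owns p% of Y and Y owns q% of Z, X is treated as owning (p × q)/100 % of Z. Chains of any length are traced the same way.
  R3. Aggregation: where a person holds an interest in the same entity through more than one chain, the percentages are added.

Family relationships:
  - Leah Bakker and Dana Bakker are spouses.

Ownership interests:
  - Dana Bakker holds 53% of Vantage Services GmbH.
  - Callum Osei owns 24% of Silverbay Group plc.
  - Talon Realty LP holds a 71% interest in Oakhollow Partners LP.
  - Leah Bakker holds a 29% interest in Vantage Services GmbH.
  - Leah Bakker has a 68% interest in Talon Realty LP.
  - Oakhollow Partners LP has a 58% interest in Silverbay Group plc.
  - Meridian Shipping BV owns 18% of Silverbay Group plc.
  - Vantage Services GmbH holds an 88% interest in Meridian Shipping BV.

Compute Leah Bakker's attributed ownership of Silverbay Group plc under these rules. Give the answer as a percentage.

By spousal attribution (R1), Leah Bakker is treated as also owning Dana Bakker's interest in Vantage Services GmbH, giving 29% + 53% = 82%.
Chain via Talon Realty LP → Oakhollow Partners LP (R2): 68% × 71% × 58% = 28.0024% of Silverbay Group plc.
Chain via Vantage Services GmbH → Meridian Shipping BV (R2): 82% × 88% × 18% = 12.9888% of Silverbay Group plc.
Aggregating (R3): 28.0024% + 12.9888% = 40.9912%.

40.9912%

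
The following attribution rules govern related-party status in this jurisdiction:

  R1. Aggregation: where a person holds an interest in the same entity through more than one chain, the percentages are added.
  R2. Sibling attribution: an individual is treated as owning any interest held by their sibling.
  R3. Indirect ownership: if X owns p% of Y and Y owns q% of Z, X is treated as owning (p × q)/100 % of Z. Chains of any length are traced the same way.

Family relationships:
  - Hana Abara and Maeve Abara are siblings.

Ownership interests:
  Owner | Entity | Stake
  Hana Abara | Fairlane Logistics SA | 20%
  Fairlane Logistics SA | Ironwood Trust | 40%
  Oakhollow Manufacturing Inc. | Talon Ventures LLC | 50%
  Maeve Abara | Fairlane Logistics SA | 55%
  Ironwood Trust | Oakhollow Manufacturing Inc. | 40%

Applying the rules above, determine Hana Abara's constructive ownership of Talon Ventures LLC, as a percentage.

6%

By sibling attribution (R2), Hana Abara is treated as also owning Maeve Abara's interest in Fairlane Logistics SA, giving 20% + 55% = 75%.
Chain via Fairlane Logistics SA → Ironwood Trust → Oakhollow Manufacturing Inc. (R3): 75% × 40% × 40% × 50% = 6% of Talon Ventures LLC.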